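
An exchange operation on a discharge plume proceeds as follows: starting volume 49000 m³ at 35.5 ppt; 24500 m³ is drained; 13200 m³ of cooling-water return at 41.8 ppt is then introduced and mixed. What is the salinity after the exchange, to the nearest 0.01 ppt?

37.71 ppt

Remaining after removal: 24,500 m³ at 35.5 ppt (salt = 869,750)
After addition: salt = 869,750 + 13,200×41.8 = 1,421,510; volume = 37,700 m³
S = 1,421,510 / 37,700 = 37.7058 ppt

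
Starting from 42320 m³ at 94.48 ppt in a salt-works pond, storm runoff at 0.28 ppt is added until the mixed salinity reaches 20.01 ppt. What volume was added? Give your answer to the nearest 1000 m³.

160000 m³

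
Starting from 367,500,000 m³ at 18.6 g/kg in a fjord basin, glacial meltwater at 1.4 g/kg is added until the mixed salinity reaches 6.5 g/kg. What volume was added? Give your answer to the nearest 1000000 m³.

872000000 m³

Salt balance: 367,500,000×18.6 + V×1.4 = (367,500,000+V)×6.5
6,835,500,000 + 1.4V = 2,388,750,000 + 6.5V
4,446,750,000 = 5.1V
V = 871,911,764.71 m³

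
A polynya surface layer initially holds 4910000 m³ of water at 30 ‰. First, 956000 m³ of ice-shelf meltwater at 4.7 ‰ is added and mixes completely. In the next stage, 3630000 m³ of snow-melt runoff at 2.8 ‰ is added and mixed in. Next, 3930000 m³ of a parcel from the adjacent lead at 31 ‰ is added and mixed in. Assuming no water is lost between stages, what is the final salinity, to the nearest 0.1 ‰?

21.1 ‰

Mass of salt is conserved:
Initial salt = 4,910,000×30 = 147,300,000
After stage 1: salt = 147,300,000 + 956,000×4.7 = 151,793,200; volume = 5,866,000 m³; S = 25.877 ‰
After stage 2: salt = 151,793,200 + 3,630,000×2.8 = 161,957,200; volume = 9,496,000 m³; S = 17.055 ‰
After stage 3: salt = 161,957,200 + 3,930,000×31 = 283,787,200; volume = 13,426,000 m³
S = 283,787,200 / 13,426,000 = 21.1371 ‰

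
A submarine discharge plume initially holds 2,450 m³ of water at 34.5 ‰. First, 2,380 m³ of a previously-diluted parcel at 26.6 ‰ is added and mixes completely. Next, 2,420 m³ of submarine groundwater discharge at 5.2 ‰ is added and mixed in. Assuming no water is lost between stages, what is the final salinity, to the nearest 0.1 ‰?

22.1 ‰

By conservation of dissolved salt,
Initial salt = 2,450×34.5 = 84,525
After stage 1: salt = 84,525 + 2,380×26.6 = 147,833; volume = 4,830 m³; S = 30.607 ‰
After stage 2: salt = 147,833 + 2,420×5.2 = 160,417; volume = 7,250 m³
S = 160,417 / 7,250 = 22.1265 ‰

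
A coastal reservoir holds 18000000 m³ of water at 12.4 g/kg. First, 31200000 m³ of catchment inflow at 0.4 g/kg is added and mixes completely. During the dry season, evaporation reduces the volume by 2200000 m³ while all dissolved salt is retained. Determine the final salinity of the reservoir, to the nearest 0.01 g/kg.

5.01 g/kg

After mixing: salt = 18,000,000×12.4 + 31,200,000×0.4 = 235,680,000; volume = 49,200,000 m³
After evaporation: salt unchanged = 235,680,000; volume = 49,200,000 − 2,200,000 = 47,000,000 m³
S = 235,680,000 / 47,000,000 = 5.0145 g/kg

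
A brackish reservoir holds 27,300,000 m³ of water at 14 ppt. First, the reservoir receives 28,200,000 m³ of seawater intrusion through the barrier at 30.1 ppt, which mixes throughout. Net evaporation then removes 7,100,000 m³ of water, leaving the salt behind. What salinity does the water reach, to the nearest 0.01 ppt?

After mixing: salt = 27,300,000×14 + 28,200,000×30.1 = 1,231,020,000; volume = 55,500,000 m³
After evaporation: salt unchanged = 1,231,020,000; volume = 55,500,000 − 7,100,000 = 48,400,000 m³
S = 1,231,020,000 / 48,400,000 = 25.4343 ppt

25.43 ppt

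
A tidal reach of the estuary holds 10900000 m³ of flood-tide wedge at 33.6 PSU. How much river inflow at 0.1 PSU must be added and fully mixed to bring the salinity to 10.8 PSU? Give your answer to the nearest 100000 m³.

23200000 m³

Salt balance: 10,900,000×33.6 + V×0.1 = (10,900,000+V)×10.8
366,240,000 + 0.1V = 117,720,000 + 10.8V
248,520,000 = 10.7V
V = 23,226,168.22 m³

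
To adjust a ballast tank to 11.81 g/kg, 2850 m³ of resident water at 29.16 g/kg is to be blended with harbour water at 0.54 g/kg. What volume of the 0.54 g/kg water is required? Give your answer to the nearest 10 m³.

4390 m³

Salt balance: 2,850×29.16 + V×0.54 = (2,850+V)×11.81
83,106 + 0.54V = 33,658.5 + 11.81V
49,447.5 = 11.27V
V = 4,387.53 m³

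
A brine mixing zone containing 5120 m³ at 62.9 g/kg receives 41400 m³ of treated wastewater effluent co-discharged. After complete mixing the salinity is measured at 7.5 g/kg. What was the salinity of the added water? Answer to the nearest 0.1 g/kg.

Salt balance: 5,120×62.9 + 41,400×S = 46,520×7.5
322,048 + 41,400·S = 348,900
S = (348,900 − 322,048) / 41,400 = 0.6486 g/kg

0.6 g/kg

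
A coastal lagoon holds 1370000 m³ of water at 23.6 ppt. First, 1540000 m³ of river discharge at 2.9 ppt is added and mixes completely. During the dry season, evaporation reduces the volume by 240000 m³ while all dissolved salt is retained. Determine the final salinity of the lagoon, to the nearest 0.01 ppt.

After mixing: salt = 1,370,000×23.6 + 1,540,000×2.9 = 36,798,000; volume = 2,910,000 m³
After evaporation: salt unchanged = 36,798,000; volume = 2,910,000 − 240,000 = 2,670,000 m³
S = 36,798,000 / 2,670,000 = 13.782 ppt

13.78 ppt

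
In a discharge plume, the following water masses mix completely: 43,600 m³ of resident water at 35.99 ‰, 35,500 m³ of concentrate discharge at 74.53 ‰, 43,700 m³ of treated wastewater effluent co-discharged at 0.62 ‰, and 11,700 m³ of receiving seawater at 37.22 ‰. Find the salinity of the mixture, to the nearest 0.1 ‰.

Mass of salt is conserved:
salt = 43,600×35.99 + 35,500×74.53 + 43,700×0.62 + 11,700×37.22 = 1,569,164 + 2,645,815 + 27,094 + 435,474 = 4,677,547
volume = 43,600 + 35,500 + 43,700 + 11,700 = 134,500 m³
S = 4,677,547 / 134,500 = 34.777 ‰

34.8 ‰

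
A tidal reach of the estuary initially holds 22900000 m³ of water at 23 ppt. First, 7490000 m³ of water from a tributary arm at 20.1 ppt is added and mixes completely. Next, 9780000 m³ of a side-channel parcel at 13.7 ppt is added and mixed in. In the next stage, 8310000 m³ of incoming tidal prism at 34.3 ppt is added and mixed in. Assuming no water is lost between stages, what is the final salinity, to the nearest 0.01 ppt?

Mass of salt is conserved:
Initial salt = 22,900,000×23 = 526,700,000
After stage 1: salt = 526,700,000 + 7,490,000×20.1 = 677,249,000; volume = 30,390,000 m³; S = 22.285 ppt
After stage 2: salt = 677,249,000 + 9,780,000×13.7 = 811,235,000; volume = 40,170,000 m³; S = 20.195 ppt
After stage 3: salt = 811,235,000 + 8,310,000×34.3 = 1,096,268,000; volume = 48,480,000 m³
S = 1,096,268,000 / 48,480,000 = 22.6128 ppt

22.61 ppt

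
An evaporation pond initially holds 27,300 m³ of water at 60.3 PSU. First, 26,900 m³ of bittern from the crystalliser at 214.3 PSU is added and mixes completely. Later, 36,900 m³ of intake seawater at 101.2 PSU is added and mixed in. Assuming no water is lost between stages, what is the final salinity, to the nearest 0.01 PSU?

122.34 PSU

Conserving salt mass:
Initial salt = 27,300×60.3 = 1,646,190
After stage 1: salt = 1,646,190 + 26,900×214.3 = 7,410,860; volume = 54,200 m³; S = 136.732 PSU
After stage 2: salt = 7,410,860 + 36,900×101.2 = 11,145,140; volume = 91,100 m³
S = 11,145,140 / 91,100 = 122.3396 PSU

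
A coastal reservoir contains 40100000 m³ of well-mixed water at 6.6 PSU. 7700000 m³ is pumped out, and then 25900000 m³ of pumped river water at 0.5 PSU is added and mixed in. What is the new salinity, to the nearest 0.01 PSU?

3.89 PSU

Remaining after removal: 32,400,000 m³ at 6.6 PSU (salt = 213,840,000)
After addition: salt = 213,840,000 + 25,900,000×0.5 = 226,790,000; volume = 58,300,000 m³
S = 226,790,000 / 58,300,000 = 3.8901 PSU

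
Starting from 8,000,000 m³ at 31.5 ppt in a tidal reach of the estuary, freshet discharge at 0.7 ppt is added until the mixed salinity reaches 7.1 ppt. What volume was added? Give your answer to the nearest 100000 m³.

30500000 m³

Salt balance: 8,000,000×31.5 + V×0.7 = (8,000,000+V)×7.1
252,000,000 + 0.7V = 56,800,000 + 7.1V
195,200,000 = 6.4V
V = 30,500,000 m³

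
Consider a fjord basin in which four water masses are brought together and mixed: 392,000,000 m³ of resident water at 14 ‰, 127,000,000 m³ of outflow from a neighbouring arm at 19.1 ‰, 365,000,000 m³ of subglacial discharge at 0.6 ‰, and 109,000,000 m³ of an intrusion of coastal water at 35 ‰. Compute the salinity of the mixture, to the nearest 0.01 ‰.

Mass of salt is conserved:
salt = 392,000,000×14 + 127,000,000×19.1 + 365,000,000×0.6 + 109,000,000×35 = 5,488,000,000 + 2,425,700,000 + 219,000,000 + 3,815,000,000 = 11,947,700,000
volume = 392,000,000 + 127,000,000 + 365,000,000 + 109,000,000 = 993,000,000 m³
S = 11,947,700,000 / 993,000,000 = 12.0319 ‰

12.03 ‰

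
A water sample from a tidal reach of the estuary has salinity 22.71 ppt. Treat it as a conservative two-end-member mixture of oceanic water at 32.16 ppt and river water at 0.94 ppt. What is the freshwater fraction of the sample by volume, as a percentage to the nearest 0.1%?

30.3%

Let f be the freshwater fraction. Salt balance per unit volume:
f×0.94 + (1−f)×32.16 = 22.71
f = (32.16 − 22.71) / (32.16 − 0.94) = 9.45/31.22 = 0.3027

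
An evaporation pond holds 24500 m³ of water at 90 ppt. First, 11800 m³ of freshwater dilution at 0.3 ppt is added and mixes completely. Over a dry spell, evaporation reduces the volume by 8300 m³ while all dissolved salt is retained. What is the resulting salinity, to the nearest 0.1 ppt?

After mixing: salt = 24,500×90 + 11,800×0.3 = 2,208,540; volume = 36,300 m³
After evaporation: salt unchanged = 2,208,540; volume = 36,300 − 8,300 = 28,000 m³
S = 2,208,540 / 28,000 = 78.8764 ppt

78.9 ppt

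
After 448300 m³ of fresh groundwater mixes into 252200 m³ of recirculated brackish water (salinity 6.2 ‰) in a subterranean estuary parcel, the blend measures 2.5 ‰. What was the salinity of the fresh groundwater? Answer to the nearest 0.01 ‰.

0.42 ‰

Salt balance: 252,200×6.2 + 448,300×S = 700,500×2.5
1,563,640 + 448,300·S = 1,751,250
S = (1,751,250 − 1,563,640) / 448,300 = 0.4185 ‰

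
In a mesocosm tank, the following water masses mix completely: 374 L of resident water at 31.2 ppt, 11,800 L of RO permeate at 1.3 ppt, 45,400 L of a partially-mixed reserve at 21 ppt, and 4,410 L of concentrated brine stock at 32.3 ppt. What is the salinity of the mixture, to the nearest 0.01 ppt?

By conservation of dissolved salt,
salt = 374×31.2 + 11,800×1.3 + 45,400×21 + 4,410×32.3 = 11,668.8 + 15,340 + 953,400 + 142,443 = 1,122,851.8
volume = 374 + 11,800 + 45,400 + 4,410 = 61,984 L
S = 1,122,851.8 / 61,984 = 18.1152 ppt

18.12 ppt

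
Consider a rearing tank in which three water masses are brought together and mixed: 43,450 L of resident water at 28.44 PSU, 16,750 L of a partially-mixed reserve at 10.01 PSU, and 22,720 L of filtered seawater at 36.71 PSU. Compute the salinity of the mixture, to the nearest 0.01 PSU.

26.98 PSU

Salt balance:
salt = 43,450×28.44 + 16,750×10.01 + 22,720×36.71 = 1,235,718 + 167,667.5 + 834,051.2 = 2,237,436.7
volume = 43,450 + 16,750 + 22,720 = 82,920 L
S = 2,237,436.7 / 82,920 = 26.9831 PSU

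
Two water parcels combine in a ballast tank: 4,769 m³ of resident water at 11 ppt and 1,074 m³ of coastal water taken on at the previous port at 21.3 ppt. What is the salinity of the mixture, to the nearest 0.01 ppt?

12.89 ppt

Mass of salt is conserved:
salt = 4,769×11 + 1,074×21.3 = 52,459 + 22,876.2 = 75,335.2
volume = 4,769 + 1,074 = 5,843 m³
S = 75,335.2 / 5,843 = 12.8932 ppt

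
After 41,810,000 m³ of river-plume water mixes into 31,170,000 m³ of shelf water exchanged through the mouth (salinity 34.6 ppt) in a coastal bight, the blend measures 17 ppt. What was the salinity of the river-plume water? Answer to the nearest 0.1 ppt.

Salt balance: 31,170,000×34.6 + 41,810,000×S = 72,980,000×17
1,078,482,000 + 41,810,000·S = 1,240,660,000
S = (1,240,660,000 − 1,078,482,000) / 41,810,000 = 3.8789 ppt

3.9 ppt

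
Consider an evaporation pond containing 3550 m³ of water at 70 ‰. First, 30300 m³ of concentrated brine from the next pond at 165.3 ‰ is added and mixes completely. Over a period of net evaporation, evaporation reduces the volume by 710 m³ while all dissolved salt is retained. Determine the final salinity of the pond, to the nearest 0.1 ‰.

158.6 ‰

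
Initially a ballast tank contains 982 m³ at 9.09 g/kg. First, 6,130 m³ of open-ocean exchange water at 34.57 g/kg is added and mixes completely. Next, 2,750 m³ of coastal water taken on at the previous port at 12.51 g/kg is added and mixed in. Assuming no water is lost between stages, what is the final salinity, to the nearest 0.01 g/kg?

25.88 g/kg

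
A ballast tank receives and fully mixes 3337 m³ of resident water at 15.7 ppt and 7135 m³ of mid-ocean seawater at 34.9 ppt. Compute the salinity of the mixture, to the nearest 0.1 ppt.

Total salt / total volume:
salt = 3,337×15.7 + 7,135×34.9 = 52,390.9 + 249,011.5 = 301,402.4
volume = 3,337 + 7,135 = 10,472 m³
S = 301,402.4 / 10,472 = 28.782 ppt

28.8 ppt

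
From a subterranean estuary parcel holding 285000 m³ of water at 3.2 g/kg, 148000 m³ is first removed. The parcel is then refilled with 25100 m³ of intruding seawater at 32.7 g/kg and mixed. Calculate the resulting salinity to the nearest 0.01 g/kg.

7.77 g/kg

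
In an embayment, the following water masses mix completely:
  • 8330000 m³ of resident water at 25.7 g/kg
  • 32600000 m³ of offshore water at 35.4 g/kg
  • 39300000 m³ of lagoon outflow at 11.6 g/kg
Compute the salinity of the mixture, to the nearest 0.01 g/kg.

22.73 g/kg

Total salt / total volume:
salt = 8,330,000×25.7 + 32,600,000×35.4 + 39,300,000×11.6 = 214,081,000 + 1,154,040,000 + 455,880,000 = 1,824,001,000
volume = 8,330,000 + 32,600,000 + 39,300,000 = 80,230,000 m³
S = 1,824,001,000 / 80,230,000 = 22.7347 g/kg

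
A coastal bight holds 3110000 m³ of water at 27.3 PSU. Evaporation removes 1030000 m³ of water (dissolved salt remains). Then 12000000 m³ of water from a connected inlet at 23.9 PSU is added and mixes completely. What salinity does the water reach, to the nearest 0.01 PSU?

After evaporation: salt = 3,110,000×27.3 = 84,903,000; volume = 3,110,000 − 1,030,000 = 2,080,000 m³
After mixing: salt = 84,903,000 + 12,000,000×23.9 = 371,703,000; volume = 2,080,000 + 12,000,000 = 14,080,000 m³
S = 371,703,000 / 14,080,000 = 26.3994 PSU

26.40 PSU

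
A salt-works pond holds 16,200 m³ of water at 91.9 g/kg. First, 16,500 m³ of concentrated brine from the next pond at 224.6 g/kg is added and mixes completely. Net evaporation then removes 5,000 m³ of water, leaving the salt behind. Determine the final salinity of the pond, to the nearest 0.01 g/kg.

187.53 g/kg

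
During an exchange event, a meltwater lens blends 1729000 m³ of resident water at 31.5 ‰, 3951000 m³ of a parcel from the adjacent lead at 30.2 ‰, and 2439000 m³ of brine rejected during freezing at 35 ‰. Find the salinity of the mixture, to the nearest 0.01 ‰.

31.92 ‰

Conserving salt mass:
salt = 1,729,000×31.5 + 3,951,000×30.2 + 2,439,000×35 = 54,463,500 + 119,320,200 + 85,365,000 = 259,148,700
volume = 1,729,000 + 3,951,000 + 2,439,000 = 8,119,000 m³
S = 259,148,700 / 8,119,000 = 31.9188 ‰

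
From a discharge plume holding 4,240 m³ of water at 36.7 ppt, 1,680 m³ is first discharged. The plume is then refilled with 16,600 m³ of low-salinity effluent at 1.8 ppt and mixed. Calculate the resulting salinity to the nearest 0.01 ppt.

Remaining after removal: 2,560 m³ at 36.7 ppt (salt = 93,952)
After addition: salt = 93,952 + 16,600×1.8 = 123,832; volume = 19,160 m³
S = 123,832 / 19,160 = 6.463 ppt

6.46 ppt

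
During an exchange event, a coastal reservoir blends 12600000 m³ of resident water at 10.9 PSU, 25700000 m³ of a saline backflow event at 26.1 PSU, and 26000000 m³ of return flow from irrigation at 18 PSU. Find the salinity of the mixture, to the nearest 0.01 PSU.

19.85 PSU

Conserving salt mass:
salt = 12,600,000×10.9 + 25,700,000×26.1 + 26,000,000×18 = 137,340,000 + 670,770,000 + 468,000,000 = 1,276,110,000
volume = 12,600,000 + 25,700,000 + 26,000,000 = 64,300,000 m³
S = 1,276,110,000 / 64,300,000 = 19.8462 PSU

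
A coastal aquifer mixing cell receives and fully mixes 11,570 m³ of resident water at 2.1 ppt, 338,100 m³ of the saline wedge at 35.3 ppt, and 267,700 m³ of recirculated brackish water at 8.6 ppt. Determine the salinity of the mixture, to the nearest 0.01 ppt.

Total salt / total volume:
salt = 11,570×2.1 + 338,100×35.3 + 267,700×8.6 = 24,297 + 11,934,930 + 2,302,220 = 14,261,447
volume = 11,570 + 338,100 + 267,700 = 617,370 m³
S = 14,261,447 / 617,370 = 23.1003 ppt

23.10 ppt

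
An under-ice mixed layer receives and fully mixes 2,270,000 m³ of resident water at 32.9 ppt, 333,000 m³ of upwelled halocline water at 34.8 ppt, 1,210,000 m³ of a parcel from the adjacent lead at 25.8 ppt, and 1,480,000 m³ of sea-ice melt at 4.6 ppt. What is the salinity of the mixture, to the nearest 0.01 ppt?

23.48 ppt

By conservation of dissolved salt,
salt = 2,270,000×32.9 + 333,000×34.8 + 1,210,000×25.8 + 1,480,000×4.6 = 74,683,000 + 11,588,400 + 31,218,000 + 6,808,000 = 124,297,400
volume = 2,270,000 + 333,000 + 1,210,000 + 1,480,000 = 5,293,000 m³
S = 124,297,400 / 5,293,000 = 23.4834 ppt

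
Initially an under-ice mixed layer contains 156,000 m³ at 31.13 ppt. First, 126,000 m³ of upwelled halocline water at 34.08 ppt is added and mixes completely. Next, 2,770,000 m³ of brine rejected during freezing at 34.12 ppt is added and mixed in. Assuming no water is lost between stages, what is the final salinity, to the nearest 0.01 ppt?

33.97 ppt

Mass of salt is conserved:
Initial salt = 156,000×31.13 = 4,856,280
After stage 1: salt = 4,856,280 + 126,000×34.08 = 9,150,360; volume = 282,000 m³; S = 32.448 ppt
After stage 2: salt = 9,150,360 + 2,770,000×34.12 = 103,662,760; volume = 3,052,000 m³
S = 103,662,760 / 3,052,000 = 33.9655 ppt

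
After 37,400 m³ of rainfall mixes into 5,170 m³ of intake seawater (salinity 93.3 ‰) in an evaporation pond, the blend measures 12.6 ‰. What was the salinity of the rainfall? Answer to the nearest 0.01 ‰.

Salt balance: 5,170×93.3 + 37,400×S = 42,570×12.6
482,361 + 37,400·S = 536,382
S = (536,382 − 482,361) / 37,400 = 1.4444 ‰

1.44 ‰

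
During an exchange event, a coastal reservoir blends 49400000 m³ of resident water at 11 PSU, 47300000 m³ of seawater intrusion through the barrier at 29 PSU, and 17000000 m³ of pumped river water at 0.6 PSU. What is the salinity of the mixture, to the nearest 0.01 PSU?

Conserving salt mass:
salt = 49,400,000×11 + 47,300,000×29 + 17,000,000×0.6 = 543,400,000 + 1,371,700,000 + 10,200,000 = 1,925,300,000
volume = 49,400,000 + 47,300,000 + 17,000,000 = 113,700,000 m³
S = 1,925,300,000 / 113,700,000 = 16.9332 PSU

16.93 PSU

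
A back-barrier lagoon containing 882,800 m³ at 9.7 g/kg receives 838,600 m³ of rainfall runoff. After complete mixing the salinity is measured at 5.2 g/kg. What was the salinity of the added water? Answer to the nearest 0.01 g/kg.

Salt balance: 882,800×9.7 + 838,600×S = 1,721,400×5.2
8,563,160 + 838,600·S = 8,951,280
S = (8,951,280 − 8,563,160) / 838,600 = 0.4628 g/kg

0.46 g/kg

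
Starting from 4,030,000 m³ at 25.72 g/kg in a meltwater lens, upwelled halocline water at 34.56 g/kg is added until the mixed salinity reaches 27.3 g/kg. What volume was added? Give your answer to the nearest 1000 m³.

Salt balance: 4,030,000×25.72 + V×34.56 = (4,030,000+V)×27.3
103,651,600 + 34.56V = 110,019,000 + 27.3V
6,367,400 = 7.26V
V = 877,052.34 m³

877000 m³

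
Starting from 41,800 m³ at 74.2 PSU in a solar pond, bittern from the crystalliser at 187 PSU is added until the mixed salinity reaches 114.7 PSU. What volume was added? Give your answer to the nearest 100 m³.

Salt balance: 41,800×74.2 + V×187 = (41,800+V)×114.7
3,101,560 + 187V = 4,794,460 + 114.7V
1,692,900 = 72.3V
V = 23,414.94 m³

23400 m³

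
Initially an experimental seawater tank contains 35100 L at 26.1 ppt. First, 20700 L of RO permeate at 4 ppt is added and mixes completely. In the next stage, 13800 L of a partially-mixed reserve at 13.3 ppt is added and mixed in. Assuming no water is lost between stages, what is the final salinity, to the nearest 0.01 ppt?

16.99 ppt

Total salt / total volume:
Initial salt = 35,100×26.1 = 916,110
After stage 1: salt = 916,110 + 20,700×4 = 998,910; volume = 55,800 L; S = 17.902 ppt
After stage 2: salt = 998,910 + 13,800×13.3 = 1,182,450; volume = 69,600 L
S = 1,182,450 / 69,600 = 16.9892 ppt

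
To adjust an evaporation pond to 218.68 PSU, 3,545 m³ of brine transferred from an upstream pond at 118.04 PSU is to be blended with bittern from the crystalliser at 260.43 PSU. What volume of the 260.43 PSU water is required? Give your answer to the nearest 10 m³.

Salt balance: 3,545×118.04 + V×260.43 = (3,545+V)×218.68
418,451.8 + 260.43V = 775,220.6 + 218.68V
356,768.8 = 41.75V
V = 8,545.36 m³

8550 m³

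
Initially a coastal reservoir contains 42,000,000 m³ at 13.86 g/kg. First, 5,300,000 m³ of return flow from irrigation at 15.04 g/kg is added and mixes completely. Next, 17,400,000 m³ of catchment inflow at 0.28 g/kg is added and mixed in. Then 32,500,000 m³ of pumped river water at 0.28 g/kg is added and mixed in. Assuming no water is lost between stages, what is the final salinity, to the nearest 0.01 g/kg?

6.95 g/kg

Conserving salt mass:
Initial salt = 42,000,000×13.86 = 582,120,000
After stage 1: salt = 582,120,000 + 5,300,000×15.04 = 661,832,000; volume = 47,300,000 m³; S = 13.992 g/kg
After stage 2: salt = 661,832,000 + 17,400,000×0.28 = 666,704,000; volume = 64,700,000 m³; S = 10.305 g/kg
After stage 3: salt = 666,704,000 + 32,500,000×0.28 = 675,804,000; volume = 97,200,000 m³
S = 675,804,000 / 97,200,000 = 6.9527 g/kg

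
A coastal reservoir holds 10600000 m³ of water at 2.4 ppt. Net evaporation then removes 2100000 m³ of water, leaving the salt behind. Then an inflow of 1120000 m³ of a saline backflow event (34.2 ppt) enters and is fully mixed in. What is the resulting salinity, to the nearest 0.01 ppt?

6.63 ppt

After evaporation: salt = 10,600,000×2.4 = 25,440,000; volume = 10,600,000 − 2,100,000 = 8,500,000 m³
After mixing: salt = 25,440,000 + 1,120,000×34.2 = 63,744,000; volume = 8,500,000 + 1,120,000 = 9,620,000 m³
S = 63,744,000 / 9,620,000 = 6.6262 ppt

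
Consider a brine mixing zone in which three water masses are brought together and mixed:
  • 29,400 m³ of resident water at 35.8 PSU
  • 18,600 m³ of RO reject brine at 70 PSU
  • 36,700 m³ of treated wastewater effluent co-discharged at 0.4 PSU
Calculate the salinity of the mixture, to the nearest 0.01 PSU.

27.97 PSU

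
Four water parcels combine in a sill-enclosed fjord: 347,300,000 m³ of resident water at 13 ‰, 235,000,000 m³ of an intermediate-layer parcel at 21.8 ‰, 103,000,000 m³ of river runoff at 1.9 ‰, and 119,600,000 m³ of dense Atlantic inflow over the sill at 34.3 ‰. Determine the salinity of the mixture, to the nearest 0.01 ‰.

17.31 ‰

Salt balance:
salt = 347,300,000×13 + 235,000,000×21.8 + 103,000,000×1.9 + 119,600,000×34.3 = 4,514,900,000 + 5,123,000,000 + 195,700,000 + 4,102,280,000 = 13,935,880,000
volume = 347,300,000 + 235,000,000 + 103,000,000 + 119,600,000 = 804,900,000 m³
S = 13,935,880,000 / 804,900,000 = 17.3138 ‰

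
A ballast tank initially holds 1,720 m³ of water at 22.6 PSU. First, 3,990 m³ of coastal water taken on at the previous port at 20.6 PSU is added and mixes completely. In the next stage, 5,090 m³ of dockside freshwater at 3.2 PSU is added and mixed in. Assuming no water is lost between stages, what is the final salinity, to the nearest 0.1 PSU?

12.7 PSU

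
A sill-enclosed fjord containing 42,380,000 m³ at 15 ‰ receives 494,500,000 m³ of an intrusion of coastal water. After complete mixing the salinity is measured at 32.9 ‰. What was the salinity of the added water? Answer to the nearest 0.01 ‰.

34.43 ‰

Salt balance: 42,380,000×15 + 494,500,000×S = 536,880,000×32.9
635,700,000 + 494,500,000·S = 17,663,352,000
S = (17,663,352,000 − 635,700,000) / 494,500,000 = 34.4341 ‰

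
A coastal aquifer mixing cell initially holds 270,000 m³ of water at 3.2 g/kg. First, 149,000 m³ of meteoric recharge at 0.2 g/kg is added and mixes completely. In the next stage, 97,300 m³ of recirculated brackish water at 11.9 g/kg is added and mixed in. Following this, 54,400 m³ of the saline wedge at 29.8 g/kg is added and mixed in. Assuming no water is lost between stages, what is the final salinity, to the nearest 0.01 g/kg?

Total salt / total volume:
Initial salt = 270,000×3.2 = 864,000
After stage 1: salt = 864,000 + 149,000×0.2 = 893,800; volume = 419,000 m³; S = 2.133 g/kg
After stage 2: salt = 893,800 + 97,300×11.9 = 2,051,670; volume = 516,300 m³; S = 3.974 g/kg
After stage 3: salt = 2,051,670 + 54,400×29.8 = 3,672,790; volume = 570,700 m³
S = 3,672,790 / 570,700 = 6.4356 g/kg

6.44 g/kg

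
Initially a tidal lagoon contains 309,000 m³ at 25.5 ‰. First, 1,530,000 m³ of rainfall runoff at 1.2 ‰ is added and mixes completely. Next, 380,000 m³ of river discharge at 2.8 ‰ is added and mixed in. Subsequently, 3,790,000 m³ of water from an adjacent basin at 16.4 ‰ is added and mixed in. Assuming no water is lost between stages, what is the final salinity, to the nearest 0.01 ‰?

Salt balance:
Initial salt = 309,000×25.5 = 7,879,500
After stage 1: salt = 7,879,500 + 1,530,000×1.2 = 9,715,500; volume = 1,839,000 m³; S = 5.283 ‰
After stage 2: salt = 9,715,500 + 380,000×2.8 = 10,779,500; volume = 2,219,000 m³; S = 4.858 ‰
After stage 3: salt = 10,779,500 + 3,790,000×16.4 = 72,935,500; volume = 6,009,000 m³
S = 72,935,500 / 6,009,000 = 12.1377 ‰

12.14 ‰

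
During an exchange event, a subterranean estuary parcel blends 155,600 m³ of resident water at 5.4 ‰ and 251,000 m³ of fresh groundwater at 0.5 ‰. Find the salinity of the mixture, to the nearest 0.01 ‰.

Weighted by volume,
salt = 155,600×5.4 + 251,000×0.5 = 840,240 + 125,500 = 965,740
volume = 155,600 + 251,000 = 406,600 m³
S = 965,740 / 406,600 = 2.3752 ‰

2.38 ‰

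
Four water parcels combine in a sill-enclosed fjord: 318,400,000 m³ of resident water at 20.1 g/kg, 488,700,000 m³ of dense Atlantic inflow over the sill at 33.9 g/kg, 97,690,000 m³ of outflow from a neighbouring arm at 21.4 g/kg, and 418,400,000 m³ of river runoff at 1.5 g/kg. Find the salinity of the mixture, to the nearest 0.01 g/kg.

Mass of salt is conserved:
salt = 318,400,000×20.1 + 488,700,000×33.9 + 97,690,000×21.4 + 418,400,000×1.5 = 6,399,840,000 + 16,566,930,000 + 2,090,566,000 + 627,600,000 = 25,684,936,000
volume = 318,400,000 + 488,700,000 + 97,690,000 + 418,400,000 = 1,323,190,000 m³
S = 25,684,936,000 / 1,323,190,000 = 19.4114 g/kg

19.41 g/kg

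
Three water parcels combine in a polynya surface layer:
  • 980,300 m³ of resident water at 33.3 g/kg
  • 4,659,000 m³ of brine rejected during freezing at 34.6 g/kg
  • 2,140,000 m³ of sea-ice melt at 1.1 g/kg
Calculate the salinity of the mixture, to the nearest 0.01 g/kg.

Conserving salt mass:
salt = 980,300×33.3 + 4,659,000×34.6 + 2,140,000×1.1 = 32,643,990 + 161,201,400 + 2,354,000 = 196,199,390
volume = 980,300 + 4,659,000 + 2,140,000 = 7,779,300 m³
S = 196,199,390 / 7,779,300 = 25.2207 g/kg

25.22 g/kg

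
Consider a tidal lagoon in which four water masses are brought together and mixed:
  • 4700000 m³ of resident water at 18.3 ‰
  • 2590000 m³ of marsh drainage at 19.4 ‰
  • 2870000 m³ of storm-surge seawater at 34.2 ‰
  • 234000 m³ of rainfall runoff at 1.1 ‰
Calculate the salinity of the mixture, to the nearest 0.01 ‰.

22.58 ‰

Mass of salt is conserved:
salt = 4,700,000×18.3 + 2,590,000×19.4 + 2,870,000×34.2 + 234,000×1.1 = 86,010,000 + 50,246,000 + 98,154,000 + 257,400 = 234,667,400
volume = 4,700,000 + 2,590,000 + 2,870,000 + 234,000 = 10,394,000 m³
S = 234,667,400 / 10,394,000 = 22.5772 ‰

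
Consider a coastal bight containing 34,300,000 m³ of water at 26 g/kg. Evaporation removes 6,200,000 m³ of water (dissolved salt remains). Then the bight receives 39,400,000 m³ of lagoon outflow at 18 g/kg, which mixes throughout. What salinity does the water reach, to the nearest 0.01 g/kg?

23.72 g/kg

After evaporation: salt = 34,300,000×26 = 891,800,000; volume = 34,300,000 − 6,200,000 = 28,100,000 m³
After mixing: salt = 891,800,000 + 39,400,000×18 = 1,601,000,000; volume = 28,100,000 + 39,400,000 = 67,500,000 m³
S = 1,601,000,000 / 67,500,000 = 23.7185 g/kg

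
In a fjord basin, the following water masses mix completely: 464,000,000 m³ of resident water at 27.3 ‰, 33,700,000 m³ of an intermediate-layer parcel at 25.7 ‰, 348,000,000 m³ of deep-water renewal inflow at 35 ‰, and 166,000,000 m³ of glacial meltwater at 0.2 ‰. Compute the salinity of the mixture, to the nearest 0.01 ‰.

25.45 ‰

Total salt / total volume:
salt = 464,000,000×27.3 + 33,700,000×25.7 + 348,000,000×35 + 166,000,000×0.2 = 12,667,200,000 + 866,090,000 + 12,180,000,000 + 33,200,000 = 25,746,490,000
volume = 464,000,000 + 33,700,000 + 348,000,000 + 166,000,000 = 1,011,700,000 m³
S = 25,746,490,000 / 1,011,700,000 = 25.4487 ‰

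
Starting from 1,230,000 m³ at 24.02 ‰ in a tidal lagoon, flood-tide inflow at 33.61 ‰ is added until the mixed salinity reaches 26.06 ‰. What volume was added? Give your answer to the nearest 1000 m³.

332000 m³

Salt balance: 1,230,000×24.02 + V×33.61 = (1,230,000+V)×26.06
29,544,600 + 33.61V = 32,053,800 + 26.06V
2,509,200 = 7.55V
V = 332,344.37 m³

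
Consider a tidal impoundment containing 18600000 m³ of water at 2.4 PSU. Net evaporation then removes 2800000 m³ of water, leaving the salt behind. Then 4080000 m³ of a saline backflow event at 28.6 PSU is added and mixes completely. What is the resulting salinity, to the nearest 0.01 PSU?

8.12 PSU

After evaporation: salt = 18,600,000×2.4 = 44,640,000; volume = 18,600,000 − 2,800,000 = 15,800,000 m³
After mixing: salt = 44,640,000 + 4,080,000×28.6 = 161,328,000; volume = 15,800,000 + 4,080,000 = 19,880,000 m³
S = 161,328,000 / 19,880,000 = 8.1151 PSU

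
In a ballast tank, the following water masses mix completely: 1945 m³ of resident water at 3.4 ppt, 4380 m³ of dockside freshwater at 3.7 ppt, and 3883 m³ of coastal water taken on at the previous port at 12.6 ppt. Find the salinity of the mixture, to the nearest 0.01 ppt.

7.03 ppt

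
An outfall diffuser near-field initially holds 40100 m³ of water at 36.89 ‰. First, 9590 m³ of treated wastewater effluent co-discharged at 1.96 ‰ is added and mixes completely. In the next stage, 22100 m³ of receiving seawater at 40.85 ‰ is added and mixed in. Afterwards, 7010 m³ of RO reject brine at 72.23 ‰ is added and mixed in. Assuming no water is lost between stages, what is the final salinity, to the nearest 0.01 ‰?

36.89 ‰

Weighted by volume,
Initial salt = 40,100×36.89 = 1,479,289
After stage 1: salt = 1,479,289 + 9,590×1.96 = 1,498,085.4; volume = 49,690 m³; S = 30.149 ‰
After stage 2: salt = 1,498,085.4 + 22,100×40.85 = 2,400,870.4; volume = 71,790 m³; S = 33.443 ‰
After stage 3: salt = 2,400,870.4 + 7,010×72.23 = 2,907,202.7; volume = 78,800 m³
S = 2,907,202.7 / 78,800 = 36.8934 ‰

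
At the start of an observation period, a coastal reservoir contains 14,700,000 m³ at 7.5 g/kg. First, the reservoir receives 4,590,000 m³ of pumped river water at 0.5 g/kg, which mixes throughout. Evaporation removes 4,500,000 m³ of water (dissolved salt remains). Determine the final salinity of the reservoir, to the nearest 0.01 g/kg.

7.61 g/kg

After mixing: salt = 14,700,000×7.5 + 4,590,000×0.5 = 112,545,000; volume = 19,290,000 m³
After evaporation: salt unchanged = 112,545,000; volume = 19,290,000 − 4,500,000 = 14,790,000 m³
S = 112,545,000 / 14,790,000 = 7.6095 g/kg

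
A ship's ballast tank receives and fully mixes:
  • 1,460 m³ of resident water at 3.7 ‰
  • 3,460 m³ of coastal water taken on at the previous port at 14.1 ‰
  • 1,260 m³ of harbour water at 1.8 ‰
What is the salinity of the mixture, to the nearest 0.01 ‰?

9.14 ‰

Salt balance:
salt = 1,460×3.7 + 3,460×14.1 + 1,260×1.8 = 5,402 + 48,786 + 2,268 = 56,456
volume = 1,460 + 3,460 + 1,260 = 6,180 m³
S = 56,456 / 6,180 = 9.1353 ‰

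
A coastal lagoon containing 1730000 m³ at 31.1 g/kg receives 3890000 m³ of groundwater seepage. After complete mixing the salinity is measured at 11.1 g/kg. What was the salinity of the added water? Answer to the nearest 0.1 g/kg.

Salt balance: 1,730,000×31.1 + 3,890,000×S = 5,620,000×11.1
53,803,000 + 3,890,000·S = 62,382,000
S = (62,382,000 − 53,803,000) / 3,890,000 = 2.2054 g/kg

2.2 g/kg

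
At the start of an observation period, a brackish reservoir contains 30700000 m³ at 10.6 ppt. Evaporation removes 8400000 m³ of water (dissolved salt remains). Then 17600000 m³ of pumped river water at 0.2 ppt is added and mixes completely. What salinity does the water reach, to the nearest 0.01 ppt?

8.24 ppt

After evaporation: salt = 30,700,000×10.6 = 325,420,000; volume = 30,700,000 − 8,400,000 = 22,300,000 m³
After mixing: salt = 325,420,000 + 17,600,000×0.2 = 328,940,000; volume = 22,300,000 + 17,600,000 = 39,900,000 m³
S = 328,940,000 / 39,900,000 = 8.2441 ppt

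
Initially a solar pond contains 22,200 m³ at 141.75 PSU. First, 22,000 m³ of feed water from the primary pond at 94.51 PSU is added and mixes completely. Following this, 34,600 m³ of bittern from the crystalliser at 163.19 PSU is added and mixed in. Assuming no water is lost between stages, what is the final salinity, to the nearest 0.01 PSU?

Mass of salt is conserved:
Initial salt = 22,200×141.75 = 3,146,850
After stage 1: salt = 3,146,850 + 22,000×94.51 = 5,226,070; volume = 44,200 m³; S = 118.237 PSU
After stage 2: salt = 5,226,070 + 34,600×163.19 = 10,872,444; volume = 78,800 m³
S = 10,872,444 / 78,800 = 137.9752 PSU

137.98 PSU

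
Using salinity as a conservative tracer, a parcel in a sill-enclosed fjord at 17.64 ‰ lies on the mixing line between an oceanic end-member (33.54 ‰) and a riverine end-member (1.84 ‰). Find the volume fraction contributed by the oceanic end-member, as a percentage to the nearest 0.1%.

Let g be the oceanic fraction. Salt balance per unit volume:
g×33.54 + (1−g)×1.84 = 17.64
g = (17.64 − 1.84) / (33.54 − 1.84) = 15.8/31.7 = 0.4984

49.8%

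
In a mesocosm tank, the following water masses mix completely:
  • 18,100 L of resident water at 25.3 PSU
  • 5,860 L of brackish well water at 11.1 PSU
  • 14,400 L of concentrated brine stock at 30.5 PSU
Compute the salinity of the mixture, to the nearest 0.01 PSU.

Weighted by volume,
salt = 18,100×25.3 + 5,860×11.1 + 14,400×30.5 = 457,930 + 65,046 + 439,200 = 962,176
volume = 18,100 + 5,860 + 14,400 = 38,360 L
S = 962,176 / 38,360 = 25.0828 PSU

25.08 PSU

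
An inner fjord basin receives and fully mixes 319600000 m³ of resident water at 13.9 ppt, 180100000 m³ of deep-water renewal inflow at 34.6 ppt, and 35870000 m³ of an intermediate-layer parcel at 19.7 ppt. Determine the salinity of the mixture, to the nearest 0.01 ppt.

Total salt / total volume:
salt = 319,600,000×13.9 + 180,100,000×34.6 + 35,870,000×19.7 = 4,442,440,000 + 6,231,460,000 + 706,639,000 = 11,380,539,000
volume = 319,600,000 + 180,100,000 + 35,870,000 = 535,570,000 m³
S = 11,380,539,000 / 535,570,000 = 21.2494 ppt

21.25 ppt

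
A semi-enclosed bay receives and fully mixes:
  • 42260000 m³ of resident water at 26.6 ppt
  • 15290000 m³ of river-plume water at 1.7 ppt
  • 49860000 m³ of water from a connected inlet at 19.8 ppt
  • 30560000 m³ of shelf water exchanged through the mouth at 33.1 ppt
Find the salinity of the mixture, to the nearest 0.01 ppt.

Salt balance:
salt = 42,260,000×26.6 + 15,290,000×1.7 + 49,860,000×19.8 + 30,560,000×33.1 = 1,124,116,000 + 25,993,000 + 987,228,000 + 1,011,536,000 = 3,148,873,000
volume = 42,260,000 + 15,290,000 + 49,860,000 + 30,560,000 = 137,970,000 m³
S = 3,148,873,000 / 137,970,000 = 22.8229 ppt

22.82 ppt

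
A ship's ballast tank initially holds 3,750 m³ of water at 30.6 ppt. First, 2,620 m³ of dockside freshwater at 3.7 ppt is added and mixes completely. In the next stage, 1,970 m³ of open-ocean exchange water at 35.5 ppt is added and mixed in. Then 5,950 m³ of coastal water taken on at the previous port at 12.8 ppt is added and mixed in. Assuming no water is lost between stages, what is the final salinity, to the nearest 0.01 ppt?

18.93 ppt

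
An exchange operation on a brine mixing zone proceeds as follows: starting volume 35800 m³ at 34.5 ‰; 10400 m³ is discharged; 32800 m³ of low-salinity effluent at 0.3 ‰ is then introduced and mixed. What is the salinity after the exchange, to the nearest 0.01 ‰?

Remaining after removal: 25,400 m³ at 34.5 ‰ (salt = 876,300)
After addition: salt = 876,300 + 32,800×0.3 = 886,140; volume = 58,200 m³
S = 886,140 / 58,200 = 15.2258 ‰

15.23 ‰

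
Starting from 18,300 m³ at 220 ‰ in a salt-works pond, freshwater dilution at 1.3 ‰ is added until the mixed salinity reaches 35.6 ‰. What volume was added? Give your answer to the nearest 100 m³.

Salt balance: 18,300×220 + V×1.3 = (18,300+V)×35.6
4,026,000 + 1.3V = 651,480 + 35.6V
3,374,520 = 34.3V
V = 98,382.51 m³

98400 m³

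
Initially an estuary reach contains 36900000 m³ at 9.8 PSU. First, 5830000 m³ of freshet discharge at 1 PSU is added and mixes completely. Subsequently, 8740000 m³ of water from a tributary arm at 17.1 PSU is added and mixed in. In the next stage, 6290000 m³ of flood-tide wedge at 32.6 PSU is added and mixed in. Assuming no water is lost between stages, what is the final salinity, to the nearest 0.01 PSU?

12.50 PSU

Salt balance:
Initial salt = 36,900,000×9.8 = 361,620,000
After stage 1: salt = 361,620,000 + 5,830,000×1 = 367,450,000; volume = 42,730,000 m³; S = 8.599 PSU
After stage 2: salt = 367,450,000 + 8,740,000×17.1 = 516,904,000; volume = 51,470,000 m³; S = 10.043 PSU
After stage 3: salt = 516,904,000 + 6,290,000×32.6 = 721,958,000; volume = 57,760,000 m³
S = 721,958,000 / 57,760,000 = 12.4993 PSU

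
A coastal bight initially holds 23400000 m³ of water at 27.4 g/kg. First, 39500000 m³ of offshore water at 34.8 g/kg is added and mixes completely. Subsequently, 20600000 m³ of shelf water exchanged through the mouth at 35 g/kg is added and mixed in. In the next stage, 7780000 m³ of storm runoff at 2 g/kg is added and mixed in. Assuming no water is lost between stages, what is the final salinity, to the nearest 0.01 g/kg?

30.15 g/kg

By conservation of dissolved salt,
Initial salt = 23,400,000×27.4 = 641,160,000
After stage 1: salt = 641,160,000 + 39,500,000×34.8 = 2,015,760,000; volume = 62,900,000 m³; S = 32.047 g/kg
After stage 2: salt = 2,015,760,000 + 20,600,000×35 = 2,736,760,000; volume = 83,500,000 m³; S = 32.776 g/kg
After stage 3: salt = 2,736,760,000 + 7,780,000×2 = 2,752,320,000; volume = 91,280,000 m³
S = 2,752,320,000 / 91,280,000 = 30.1525 g/kg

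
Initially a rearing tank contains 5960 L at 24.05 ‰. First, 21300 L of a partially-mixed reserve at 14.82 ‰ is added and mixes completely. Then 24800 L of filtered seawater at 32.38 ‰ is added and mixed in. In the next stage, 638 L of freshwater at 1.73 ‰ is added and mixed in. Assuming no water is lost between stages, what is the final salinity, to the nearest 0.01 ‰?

23.97 ‰

Mass of salt is conserved:
Initial salt = 5,960×24.05 = 143,338
After stage 1: salt = 143,338 + 21,300×14.82 = 459,004; volume = 27,260 L; S = 16.838 ‰
After stage 2: salt = 459,004 + 24,800×32.38 = 1,262,028; volume = 52,060 L; S = 24.242 ‰
After stage 3: salt = 1,262,028 + 638×1.73 = 1,263,131.74; volume = 52,698 L
S = 1,263,131.74 / 52,698 = 23.9693 ‰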